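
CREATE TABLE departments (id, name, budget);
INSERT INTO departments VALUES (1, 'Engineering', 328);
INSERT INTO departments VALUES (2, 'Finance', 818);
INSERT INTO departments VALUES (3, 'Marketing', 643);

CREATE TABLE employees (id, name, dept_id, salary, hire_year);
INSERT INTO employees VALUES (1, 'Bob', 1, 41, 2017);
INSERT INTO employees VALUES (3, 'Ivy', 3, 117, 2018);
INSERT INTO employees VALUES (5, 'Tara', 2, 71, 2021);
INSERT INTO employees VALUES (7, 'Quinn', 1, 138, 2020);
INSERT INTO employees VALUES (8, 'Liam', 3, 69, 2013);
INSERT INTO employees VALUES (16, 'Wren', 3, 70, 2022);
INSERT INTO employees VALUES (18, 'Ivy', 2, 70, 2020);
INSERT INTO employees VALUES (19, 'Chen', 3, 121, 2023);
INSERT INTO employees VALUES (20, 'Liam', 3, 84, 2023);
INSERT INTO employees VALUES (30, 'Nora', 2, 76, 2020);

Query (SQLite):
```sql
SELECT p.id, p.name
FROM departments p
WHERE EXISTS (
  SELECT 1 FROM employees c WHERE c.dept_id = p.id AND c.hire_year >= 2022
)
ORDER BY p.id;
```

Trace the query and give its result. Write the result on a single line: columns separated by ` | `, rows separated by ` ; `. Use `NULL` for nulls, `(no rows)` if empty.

3 | Marketing

For each departments row, check whether any employees with matching dept_id has hire_year >= 2022.
Keep rows where that is true.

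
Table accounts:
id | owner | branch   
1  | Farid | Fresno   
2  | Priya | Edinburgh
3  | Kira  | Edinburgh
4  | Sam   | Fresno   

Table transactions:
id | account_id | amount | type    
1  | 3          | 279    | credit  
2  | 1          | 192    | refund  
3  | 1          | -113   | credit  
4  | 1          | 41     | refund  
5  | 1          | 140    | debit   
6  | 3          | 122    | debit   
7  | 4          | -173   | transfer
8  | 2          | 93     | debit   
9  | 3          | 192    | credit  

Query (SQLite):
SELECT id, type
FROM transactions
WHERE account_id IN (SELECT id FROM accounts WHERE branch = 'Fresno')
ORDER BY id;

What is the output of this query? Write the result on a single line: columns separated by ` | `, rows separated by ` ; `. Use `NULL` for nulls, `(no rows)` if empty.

Inner query: accounts.id where branch = 'Fresno'.
Outer: keep transactions rows whose account_id is in that set.
Inner query → {1, 4}

2 | refund ; 3 | credit ; 4 | refund ; 5 | debit ; 7 | transfer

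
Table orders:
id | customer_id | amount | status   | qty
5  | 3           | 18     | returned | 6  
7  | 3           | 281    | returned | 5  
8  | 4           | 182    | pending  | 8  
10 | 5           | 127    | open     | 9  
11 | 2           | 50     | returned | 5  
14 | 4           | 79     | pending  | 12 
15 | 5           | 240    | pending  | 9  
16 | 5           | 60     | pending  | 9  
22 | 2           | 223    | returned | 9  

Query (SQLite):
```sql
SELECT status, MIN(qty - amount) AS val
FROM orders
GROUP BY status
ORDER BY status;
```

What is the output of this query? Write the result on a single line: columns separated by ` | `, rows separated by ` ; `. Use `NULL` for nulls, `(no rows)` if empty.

open | -118 ; pending | -231 ; returned | -276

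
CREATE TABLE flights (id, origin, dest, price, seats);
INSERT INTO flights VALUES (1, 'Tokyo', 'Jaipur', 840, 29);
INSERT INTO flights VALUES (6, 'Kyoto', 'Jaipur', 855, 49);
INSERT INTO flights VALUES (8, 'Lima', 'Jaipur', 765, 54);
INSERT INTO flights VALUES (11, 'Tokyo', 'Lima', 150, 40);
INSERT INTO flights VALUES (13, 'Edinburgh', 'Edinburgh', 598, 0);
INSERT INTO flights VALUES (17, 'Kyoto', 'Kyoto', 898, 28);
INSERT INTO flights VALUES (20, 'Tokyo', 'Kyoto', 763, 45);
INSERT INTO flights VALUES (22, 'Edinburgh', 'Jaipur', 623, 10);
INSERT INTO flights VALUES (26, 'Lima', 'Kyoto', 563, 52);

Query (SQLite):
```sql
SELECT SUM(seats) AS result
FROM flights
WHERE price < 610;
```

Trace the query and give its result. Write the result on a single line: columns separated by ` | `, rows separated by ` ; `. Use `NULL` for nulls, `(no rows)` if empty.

92

Rows where price < 610 → seats values: [40, 0, 52].
SUM of non-NULL values = 92.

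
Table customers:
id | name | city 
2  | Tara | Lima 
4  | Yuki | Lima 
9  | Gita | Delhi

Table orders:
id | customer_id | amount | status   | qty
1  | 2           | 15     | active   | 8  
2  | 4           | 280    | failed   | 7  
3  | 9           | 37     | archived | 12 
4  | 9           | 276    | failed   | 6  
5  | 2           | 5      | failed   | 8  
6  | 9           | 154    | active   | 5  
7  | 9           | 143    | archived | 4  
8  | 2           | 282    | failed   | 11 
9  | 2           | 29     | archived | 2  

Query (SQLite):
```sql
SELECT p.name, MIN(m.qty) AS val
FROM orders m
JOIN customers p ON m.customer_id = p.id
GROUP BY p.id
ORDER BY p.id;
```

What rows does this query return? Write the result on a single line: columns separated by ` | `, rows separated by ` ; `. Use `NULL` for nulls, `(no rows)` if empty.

Join each orders row to its customers via customer_id.
Group joined rows by customers.id; compute MIN(m.qty) per group.
  2: ids {1, 5, 8, 9} → MIN(m.qty)=2
  4: ids {2} → MIN(m.qty)=7
  9: ids {3, 4, 6, 7} → MIN(m.qty)=4

Tara | 2 ; Yuki | 7 ; Gita | 4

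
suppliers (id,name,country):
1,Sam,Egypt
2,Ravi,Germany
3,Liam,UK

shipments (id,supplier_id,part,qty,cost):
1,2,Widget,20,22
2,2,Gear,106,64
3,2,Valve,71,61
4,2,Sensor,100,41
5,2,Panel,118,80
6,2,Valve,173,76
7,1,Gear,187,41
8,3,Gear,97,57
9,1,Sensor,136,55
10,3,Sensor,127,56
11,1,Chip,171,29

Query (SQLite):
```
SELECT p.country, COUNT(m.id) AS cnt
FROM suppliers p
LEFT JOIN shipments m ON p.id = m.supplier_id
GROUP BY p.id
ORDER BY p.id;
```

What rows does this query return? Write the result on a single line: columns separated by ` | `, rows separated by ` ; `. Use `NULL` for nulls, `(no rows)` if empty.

LEFT JOIN keeps every suppliers row; unmatched ones get NULL for shipments columns.
Group by suppliers.id and compute COUNT(m.id). COUNT(col) of an all-NULL group is 0.
  1: ids {7, 9, 11} → COUNT(m.id)=3
  2: ids {1, 2, 3, 4, 5, 6} → COUNT(m.id)=6
  3: ids {8, 10} → COUNT(m.id)=2

Egypt | 3 ; Germany | 6 ; UK | 2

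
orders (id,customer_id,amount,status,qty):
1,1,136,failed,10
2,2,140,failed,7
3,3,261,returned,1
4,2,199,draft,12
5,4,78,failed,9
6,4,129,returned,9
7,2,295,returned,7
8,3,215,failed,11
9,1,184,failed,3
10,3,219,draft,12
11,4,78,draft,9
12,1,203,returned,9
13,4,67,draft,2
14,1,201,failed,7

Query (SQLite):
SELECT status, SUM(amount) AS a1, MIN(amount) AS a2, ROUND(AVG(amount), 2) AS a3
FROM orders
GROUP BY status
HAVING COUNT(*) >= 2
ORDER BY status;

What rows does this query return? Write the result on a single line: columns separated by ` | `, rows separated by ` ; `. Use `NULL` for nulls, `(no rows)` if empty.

draft | 563 | 67 | 140.75 ; failed | 954 | 78 | 159 ; returned | 888 | 129 | 222

Group orders by status.
Per group compute: SUM(amount), MIN(amount), ROUND(AVG(amount), 2).
HAVING: drop groups with fewer than 2 rows.
  draft: ids {4, 10, 11, 13} → SUM(amount)=563, MIN(amount)=67, ROUND(AVG(amount), 2)=140.75
  failed: ids {1, 2, 5, 8, 9, 14} → SUM(amount)=954, MIN(amount)=78, ROUND(AVG(amount), 2)=159
  returned: ids {3, 6, 7, 12} → SUM(amount)=888, MIN(amount)=129, ROUND(AVG(amount), 2)=222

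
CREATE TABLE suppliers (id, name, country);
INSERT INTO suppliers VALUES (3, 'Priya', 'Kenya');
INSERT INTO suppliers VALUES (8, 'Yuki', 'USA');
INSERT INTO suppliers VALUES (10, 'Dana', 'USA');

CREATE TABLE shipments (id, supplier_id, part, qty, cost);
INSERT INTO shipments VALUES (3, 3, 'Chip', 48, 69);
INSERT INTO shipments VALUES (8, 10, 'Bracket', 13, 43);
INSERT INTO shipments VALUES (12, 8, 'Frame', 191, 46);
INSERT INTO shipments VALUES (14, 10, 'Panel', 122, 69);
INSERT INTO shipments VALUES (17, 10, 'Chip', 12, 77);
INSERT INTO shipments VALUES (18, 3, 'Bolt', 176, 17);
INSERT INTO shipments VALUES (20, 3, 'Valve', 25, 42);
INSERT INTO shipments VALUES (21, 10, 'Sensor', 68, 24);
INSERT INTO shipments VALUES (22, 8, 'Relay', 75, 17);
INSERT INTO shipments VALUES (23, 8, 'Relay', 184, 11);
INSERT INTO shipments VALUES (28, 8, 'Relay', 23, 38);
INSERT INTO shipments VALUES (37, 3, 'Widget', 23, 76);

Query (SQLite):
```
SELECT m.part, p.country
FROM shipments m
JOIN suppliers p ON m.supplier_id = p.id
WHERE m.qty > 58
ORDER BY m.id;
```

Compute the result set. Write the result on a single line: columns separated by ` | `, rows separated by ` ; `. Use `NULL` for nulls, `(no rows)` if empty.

Frame | USA ; Panel | USA ; Bolt | Kenya ; Sensor | USA ; Relay | USA ; Relay | USA

Each shipments row matches the suppliers row where supplier_id = suppliers.id.
Then keep rows with m.qty > 58.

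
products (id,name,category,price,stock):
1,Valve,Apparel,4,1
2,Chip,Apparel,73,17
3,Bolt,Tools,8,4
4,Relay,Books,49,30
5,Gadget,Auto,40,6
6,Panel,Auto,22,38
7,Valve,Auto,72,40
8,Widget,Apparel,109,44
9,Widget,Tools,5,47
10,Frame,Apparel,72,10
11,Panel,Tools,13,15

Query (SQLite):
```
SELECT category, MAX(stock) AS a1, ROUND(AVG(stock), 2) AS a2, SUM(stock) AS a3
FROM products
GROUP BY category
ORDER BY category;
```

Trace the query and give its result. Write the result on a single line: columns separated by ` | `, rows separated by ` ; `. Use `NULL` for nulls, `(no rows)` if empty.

Apparel | 44 | 18 | 72 ; Auto | 40 | 28 | 84 ; Books | 30 | 30 | 30 ; Tools | 47 | 22 | 66

Group products by category.
Per group compute: MAX(stock), ROUND(AVG(stock), 2), SUM(stock).
  Apparel: ids {1, 2, 8, 10} → MAX(stock)=44, ROUND(AVG(stock), 2)=18, SUM(stock)=72
  Auto: ids {5, 6, 7} → MAX(stock)=40, ROUND(AVG(stock), 2)=28, SUM(stock)=84
  Books: ids {4} → MAX(stock)=30, ROUND(AVG(stock), 2)=30, SUM(stock)=30
  Tools: ids {3, 9, 11} → MAX(stock)=47, ROUND(AVG(stock), 2)=22, SUM(stock)=66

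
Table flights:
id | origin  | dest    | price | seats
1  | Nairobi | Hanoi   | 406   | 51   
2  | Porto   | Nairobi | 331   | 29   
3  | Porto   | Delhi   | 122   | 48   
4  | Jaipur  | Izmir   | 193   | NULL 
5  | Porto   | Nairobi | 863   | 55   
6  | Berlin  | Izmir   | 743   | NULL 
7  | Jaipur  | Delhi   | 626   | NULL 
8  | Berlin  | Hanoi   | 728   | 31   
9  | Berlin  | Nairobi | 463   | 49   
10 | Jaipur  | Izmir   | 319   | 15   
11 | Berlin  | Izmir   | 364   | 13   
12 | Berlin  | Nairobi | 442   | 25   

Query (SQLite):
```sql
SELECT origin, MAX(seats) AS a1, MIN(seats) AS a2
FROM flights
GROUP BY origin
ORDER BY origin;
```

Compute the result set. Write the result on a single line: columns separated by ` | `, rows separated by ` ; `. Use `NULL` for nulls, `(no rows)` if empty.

Group flights by origin.
Per group compute: MAX(seats), MIN(seats).
  Berlin: ids {6, 8, 9, 11, 12} → MAX(seats)=49, MIN(seats)=13
  Jaipur: ids {4, 7, 10} → MAX(seats)=15, MIN(seats)=15
  Nairobi: ids {1} → MAX(seats)=51, MIN(seats)=51
  Porto: ids {2, 3, 5} → MAX(seats)=55, MIN(seats)=29

Berlin | 49 | 13 ; Jaipur | 15 | 15 ; Nairobi | 51 | 51 ; Porto | 55 | 29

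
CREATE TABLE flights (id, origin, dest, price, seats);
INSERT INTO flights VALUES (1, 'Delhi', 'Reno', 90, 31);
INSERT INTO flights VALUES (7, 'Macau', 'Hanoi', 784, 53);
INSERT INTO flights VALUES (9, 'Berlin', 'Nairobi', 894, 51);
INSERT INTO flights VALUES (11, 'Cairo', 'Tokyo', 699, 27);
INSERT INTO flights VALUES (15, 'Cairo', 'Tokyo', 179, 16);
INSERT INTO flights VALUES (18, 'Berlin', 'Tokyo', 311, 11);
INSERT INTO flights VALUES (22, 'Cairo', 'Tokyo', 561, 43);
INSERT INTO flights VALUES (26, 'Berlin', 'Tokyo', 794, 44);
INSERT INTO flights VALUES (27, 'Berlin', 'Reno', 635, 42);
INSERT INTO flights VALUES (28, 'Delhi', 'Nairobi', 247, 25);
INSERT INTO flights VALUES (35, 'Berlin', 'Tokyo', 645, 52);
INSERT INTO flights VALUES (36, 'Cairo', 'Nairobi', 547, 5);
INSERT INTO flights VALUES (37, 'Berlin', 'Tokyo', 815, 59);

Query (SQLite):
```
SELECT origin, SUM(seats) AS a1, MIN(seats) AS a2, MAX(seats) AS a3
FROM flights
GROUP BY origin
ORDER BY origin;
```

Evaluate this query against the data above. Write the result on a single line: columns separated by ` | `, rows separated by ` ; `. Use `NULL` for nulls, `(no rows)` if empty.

Group flights by origin.
Per group compute: SUM(seats), MIN(seats), MAX(seats).
  Berlin: ids {9, 18, 26, 27, 35, 37} → SUM(seats)=259, MIN(seats)=11, MAX(seats)=59
  Cairo: ids {11, 15, 22, 36} → SUM(seats)=91, MIN(seats)=5, MAX(seats)=43
  Delhi: ids {1, 28} → SUM(seats)=56, MIN(seats)=25, MAX(seats)=31
  Macau: ids {7} → SUM(seats)=53, MIN(seats)=53, MAX(seats)=53

Berlin | 259 | 11 | 59 ; Cairo | 91 | 5 | 43 ; Delhi | 56 | 25 | 31 ; Macau | 53 | 53 | 53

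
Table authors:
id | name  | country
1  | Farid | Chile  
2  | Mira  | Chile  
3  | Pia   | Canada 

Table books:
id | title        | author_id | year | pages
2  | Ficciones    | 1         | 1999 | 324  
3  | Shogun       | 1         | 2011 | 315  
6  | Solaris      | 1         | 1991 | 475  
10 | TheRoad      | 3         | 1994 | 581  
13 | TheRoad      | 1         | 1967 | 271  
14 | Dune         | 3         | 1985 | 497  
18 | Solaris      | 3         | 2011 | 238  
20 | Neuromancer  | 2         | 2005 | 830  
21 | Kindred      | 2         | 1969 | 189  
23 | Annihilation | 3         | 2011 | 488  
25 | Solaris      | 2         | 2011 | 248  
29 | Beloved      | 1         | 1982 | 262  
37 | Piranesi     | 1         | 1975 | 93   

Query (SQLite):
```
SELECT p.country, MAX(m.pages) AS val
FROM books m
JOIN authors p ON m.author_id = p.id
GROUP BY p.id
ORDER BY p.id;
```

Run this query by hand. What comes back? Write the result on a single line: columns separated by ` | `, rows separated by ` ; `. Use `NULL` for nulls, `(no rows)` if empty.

Join each books row to its authors via author_id.
Group joined rows by authors.id; compute MAX(m.pages) per group.
  1: ids {2, 3, 6, 13, 29, 37} → MAX(m.pages)=475
  2: ids {20, 21, 25} → MAX(m.pages)=830
  3: ids {10, 14, 18, 23} → MAX(m.pages)=581

Chile | 475 ; Chile | 830 ; Canada | 581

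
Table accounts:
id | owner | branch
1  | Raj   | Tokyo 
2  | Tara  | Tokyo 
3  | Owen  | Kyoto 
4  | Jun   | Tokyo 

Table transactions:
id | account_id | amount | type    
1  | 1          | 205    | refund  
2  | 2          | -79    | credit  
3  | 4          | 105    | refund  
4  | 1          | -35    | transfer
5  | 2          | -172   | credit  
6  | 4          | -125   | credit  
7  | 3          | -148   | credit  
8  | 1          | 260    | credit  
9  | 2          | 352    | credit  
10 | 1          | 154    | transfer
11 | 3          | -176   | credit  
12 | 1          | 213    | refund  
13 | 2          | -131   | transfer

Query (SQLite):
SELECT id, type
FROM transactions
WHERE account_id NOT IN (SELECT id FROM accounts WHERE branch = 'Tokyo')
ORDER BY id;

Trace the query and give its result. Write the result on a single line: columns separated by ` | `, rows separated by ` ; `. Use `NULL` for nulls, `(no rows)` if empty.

Inner query: accounts.id where branch = 'Tokyo'.
Outer: keep transactions rows whose account_id is not in that set.
Inner query → {1, 2, 4}

7 | credit ; 11 | credit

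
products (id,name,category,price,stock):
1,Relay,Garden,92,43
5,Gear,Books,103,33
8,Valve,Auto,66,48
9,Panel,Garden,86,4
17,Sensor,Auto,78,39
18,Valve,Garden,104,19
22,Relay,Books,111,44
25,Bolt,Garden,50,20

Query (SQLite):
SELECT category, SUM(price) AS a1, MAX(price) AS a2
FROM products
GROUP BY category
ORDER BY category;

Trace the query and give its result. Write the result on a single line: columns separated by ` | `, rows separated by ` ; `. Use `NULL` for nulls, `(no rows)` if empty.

Auto | 144 | 78 ; Books | 214 | 111 ; Garden | 332 | 104

Group products by category.
Per group compute: SUM(price), MAX(price).
  Auto: ids {8, 17} → SUM(price)=144, MAX(price)=78
  Books: ids {5, 22} → SUM(price)=214, MAX(price)=111
  Garden: ids {1, 9, 18, 25} → SUM(price)=332, MAX(price)=104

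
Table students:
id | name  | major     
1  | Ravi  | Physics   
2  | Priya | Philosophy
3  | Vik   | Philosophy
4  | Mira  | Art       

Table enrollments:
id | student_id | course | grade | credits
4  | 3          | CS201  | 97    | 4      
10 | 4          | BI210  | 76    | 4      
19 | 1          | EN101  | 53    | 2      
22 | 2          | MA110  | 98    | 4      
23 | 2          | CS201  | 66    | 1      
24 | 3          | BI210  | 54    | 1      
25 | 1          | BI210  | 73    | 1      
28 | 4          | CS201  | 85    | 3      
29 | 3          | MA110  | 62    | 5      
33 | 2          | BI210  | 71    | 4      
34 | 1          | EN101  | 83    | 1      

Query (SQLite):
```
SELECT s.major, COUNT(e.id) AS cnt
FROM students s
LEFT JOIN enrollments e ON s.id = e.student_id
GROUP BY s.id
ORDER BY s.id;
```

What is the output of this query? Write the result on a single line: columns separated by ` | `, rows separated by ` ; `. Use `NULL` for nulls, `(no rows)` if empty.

Physics | 3 ; Philosophy | 3 ; Philosophy | 3 ; Art | 2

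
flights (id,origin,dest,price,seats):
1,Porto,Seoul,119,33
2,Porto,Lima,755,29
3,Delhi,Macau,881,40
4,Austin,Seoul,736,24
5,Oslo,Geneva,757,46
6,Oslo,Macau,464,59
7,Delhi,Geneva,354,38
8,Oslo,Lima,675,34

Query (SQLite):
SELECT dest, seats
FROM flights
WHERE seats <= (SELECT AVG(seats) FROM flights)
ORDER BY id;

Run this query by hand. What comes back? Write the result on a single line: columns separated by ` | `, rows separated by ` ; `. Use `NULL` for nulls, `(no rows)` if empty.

Scalar subquery: AVG(seats) over all flights rows = 37.875.
Keep rows where seats <= that value.

Seoul | 33 ; Lima | 29 ; Seoul | 24 ; Lima | 34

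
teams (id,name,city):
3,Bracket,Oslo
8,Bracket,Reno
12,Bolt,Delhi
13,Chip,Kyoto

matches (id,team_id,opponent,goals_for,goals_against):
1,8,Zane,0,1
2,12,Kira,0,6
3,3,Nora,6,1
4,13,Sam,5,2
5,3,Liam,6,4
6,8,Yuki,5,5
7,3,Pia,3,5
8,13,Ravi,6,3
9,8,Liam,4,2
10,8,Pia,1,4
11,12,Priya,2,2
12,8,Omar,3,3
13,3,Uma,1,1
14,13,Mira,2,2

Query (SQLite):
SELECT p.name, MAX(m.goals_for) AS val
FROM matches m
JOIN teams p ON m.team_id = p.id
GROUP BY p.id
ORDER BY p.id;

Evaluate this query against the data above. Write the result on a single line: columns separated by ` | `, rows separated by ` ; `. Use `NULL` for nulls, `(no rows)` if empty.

Join each matches row to its teams via team_id.
Group joined rows by teams.id; compute MAX(m.goals_for) per group.
  3: ids {3, 5, 7, 13} → MAX(m.goals_for)=6
  8: ids {1, 6, 9, 10, 12} → MAX(m.goals_for)=5
  12: ids {2, 11} → MAX(m.goals_for)=2
  13: ids {4, 8, 14} → MAX(m.goals_for)=6

Bracket | 6 ; Bracket | 5 ; Bolt | 2 ; Chip | 6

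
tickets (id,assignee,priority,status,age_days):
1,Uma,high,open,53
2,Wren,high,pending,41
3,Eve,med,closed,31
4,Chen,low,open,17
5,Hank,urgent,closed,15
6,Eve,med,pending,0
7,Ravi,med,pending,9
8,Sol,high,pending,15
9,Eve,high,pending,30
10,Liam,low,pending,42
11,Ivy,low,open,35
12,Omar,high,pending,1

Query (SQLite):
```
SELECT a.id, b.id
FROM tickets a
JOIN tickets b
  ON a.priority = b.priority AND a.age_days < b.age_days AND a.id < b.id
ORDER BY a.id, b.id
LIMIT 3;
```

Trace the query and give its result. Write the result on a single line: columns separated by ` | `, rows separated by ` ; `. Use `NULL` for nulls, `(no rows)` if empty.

Pairs (a,b) with same priority, a.age_days < b.age_days, a.id < b.id.
priority groups: high:{1,2,8,9,12} low:{4,10,11} med:{3,6,7} urgent:{5}
Ordered by (a.id, b.id); first 3.

4 | 10 ; 4 | 11 ; 6 | 7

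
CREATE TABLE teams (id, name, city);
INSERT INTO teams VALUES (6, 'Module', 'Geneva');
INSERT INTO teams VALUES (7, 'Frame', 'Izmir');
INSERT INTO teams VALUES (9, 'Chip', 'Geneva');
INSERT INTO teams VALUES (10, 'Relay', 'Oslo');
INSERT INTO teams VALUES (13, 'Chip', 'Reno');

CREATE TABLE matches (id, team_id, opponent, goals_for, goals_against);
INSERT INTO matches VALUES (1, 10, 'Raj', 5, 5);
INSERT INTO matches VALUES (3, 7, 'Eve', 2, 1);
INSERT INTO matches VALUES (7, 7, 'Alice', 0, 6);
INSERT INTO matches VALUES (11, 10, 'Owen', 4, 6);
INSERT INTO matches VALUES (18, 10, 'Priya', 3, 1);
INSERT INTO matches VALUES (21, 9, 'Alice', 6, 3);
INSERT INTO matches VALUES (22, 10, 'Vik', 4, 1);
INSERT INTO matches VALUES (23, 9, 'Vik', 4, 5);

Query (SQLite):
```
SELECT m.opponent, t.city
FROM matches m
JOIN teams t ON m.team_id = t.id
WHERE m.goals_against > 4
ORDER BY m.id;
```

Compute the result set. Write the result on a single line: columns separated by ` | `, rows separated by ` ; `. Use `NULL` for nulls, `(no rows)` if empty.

Raj | Oslo ; Alice | Izmir ; Owen | Oslo ; Vik | Geneva

Each matches row matches the teams row where team_id = teams.id.
Then keep rows with m.goals_against > 4.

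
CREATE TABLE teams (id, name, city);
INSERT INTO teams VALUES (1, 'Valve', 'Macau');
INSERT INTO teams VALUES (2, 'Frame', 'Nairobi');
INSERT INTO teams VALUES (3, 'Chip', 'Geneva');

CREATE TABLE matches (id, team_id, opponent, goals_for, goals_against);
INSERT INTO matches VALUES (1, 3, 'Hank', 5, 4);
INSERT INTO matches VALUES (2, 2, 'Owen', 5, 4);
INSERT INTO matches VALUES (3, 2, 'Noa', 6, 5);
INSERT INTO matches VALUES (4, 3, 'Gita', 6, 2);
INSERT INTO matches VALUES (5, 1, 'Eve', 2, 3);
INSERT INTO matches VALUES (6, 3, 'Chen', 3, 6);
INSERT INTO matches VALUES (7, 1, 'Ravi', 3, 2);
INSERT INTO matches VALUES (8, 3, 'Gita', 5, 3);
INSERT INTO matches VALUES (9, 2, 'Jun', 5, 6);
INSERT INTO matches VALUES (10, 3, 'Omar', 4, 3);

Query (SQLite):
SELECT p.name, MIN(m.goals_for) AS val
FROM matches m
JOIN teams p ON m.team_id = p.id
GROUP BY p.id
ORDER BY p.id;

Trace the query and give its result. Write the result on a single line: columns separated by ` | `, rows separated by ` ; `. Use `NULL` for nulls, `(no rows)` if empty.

Join each matches row to its teams via team_id.
Group joined rows by teams.id; compute MIN(m.goals_for) per group.
  1: ids {5, 7} → MIN(m.goals_for)=2
  2: ids {2, 3, 9} → MIN(m.goals_for)=5
  3: ids {1, 4, 6, 8, 10} → MIN(m.goals_for)=3

Valve | 2 ; Frame | 5 ; Chip | 3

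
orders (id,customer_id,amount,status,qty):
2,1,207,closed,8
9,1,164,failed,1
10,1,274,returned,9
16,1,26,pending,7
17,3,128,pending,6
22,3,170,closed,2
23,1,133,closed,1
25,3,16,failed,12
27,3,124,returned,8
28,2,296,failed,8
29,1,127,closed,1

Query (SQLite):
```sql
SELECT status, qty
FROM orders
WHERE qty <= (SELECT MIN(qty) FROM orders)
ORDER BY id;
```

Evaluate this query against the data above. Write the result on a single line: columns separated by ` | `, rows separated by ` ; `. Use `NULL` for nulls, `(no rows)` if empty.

Scalar subquery: MIN(qty) over all orders rows = 1.
Keep rows where qty <= that value.

failed | 1 ; closed | 1 ; closed | 1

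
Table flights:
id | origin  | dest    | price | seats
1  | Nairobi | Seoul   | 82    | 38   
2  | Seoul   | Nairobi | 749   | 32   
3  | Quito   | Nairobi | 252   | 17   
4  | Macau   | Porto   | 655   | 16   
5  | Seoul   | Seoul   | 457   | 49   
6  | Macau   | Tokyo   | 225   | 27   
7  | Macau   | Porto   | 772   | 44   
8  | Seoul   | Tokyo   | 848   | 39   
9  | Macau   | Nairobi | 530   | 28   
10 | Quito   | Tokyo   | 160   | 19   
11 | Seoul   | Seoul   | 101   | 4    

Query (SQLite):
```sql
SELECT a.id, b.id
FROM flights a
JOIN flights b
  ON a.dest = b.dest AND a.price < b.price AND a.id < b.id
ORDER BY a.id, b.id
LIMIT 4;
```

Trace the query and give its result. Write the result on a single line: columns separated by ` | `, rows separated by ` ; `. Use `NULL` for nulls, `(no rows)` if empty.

1 | 5 ; 1 | 11 ; 3 | 9 ; 4 | 7

Pairs (a,b) with same dest, a.price < b.price, a.id < b.id.
dest groups: Nairobi:{2,3,9} Porto:{4,7} Seoul:{1,5,11} Tokyo:{6,8,10}
Ordered by (a.id, b.id); first 4.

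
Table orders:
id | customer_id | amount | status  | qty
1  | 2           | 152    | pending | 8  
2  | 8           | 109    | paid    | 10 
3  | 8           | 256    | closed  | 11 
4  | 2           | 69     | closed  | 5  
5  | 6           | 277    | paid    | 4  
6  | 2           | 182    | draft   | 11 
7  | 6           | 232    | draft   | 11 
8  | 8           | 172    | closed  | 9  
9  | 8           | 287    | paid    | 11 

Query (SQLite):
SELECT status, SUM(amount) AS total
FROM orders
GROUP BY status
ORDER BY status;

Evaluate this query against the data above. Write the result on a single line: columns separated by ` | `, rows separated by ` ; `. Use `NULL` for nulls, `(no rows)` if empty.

Partition orders by status; compute SUM(amount) within each group.
  closed: ids {3, 4, 8} → SUM(amount)=497
  draft: ids {6, 7} → SUM(amount)=414
  paid: ids {2, 5, 9} → SUM(amount)=673
  pending: ids {1} → SUM(amount)=152

closed | 497 ; draft | 414 ; paid | 673 ; pending | 152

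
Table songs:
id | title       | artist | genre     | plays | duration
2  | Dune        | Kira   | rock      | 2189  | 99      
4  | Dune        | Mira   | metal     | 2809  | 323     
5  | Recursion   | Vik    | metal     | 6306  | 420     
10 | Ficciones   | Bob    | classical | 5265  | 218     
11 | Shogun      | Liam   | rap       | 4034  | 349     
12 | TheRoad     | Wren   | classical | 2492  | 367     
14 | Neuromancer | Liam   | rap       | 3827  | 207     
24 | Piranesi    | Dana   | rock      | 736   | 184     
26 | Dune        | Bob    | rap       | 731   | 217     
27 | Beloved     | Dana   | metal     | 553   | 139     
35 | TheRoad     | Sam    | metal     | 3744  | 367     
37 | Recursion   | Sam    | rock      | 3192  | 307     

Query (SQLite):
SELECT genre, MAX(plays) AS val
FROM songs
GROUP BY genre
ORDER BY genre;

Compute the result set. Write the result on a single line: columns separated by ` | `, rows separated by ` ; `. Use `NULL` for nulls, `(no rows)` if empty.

classical | 5265 ; metal | 6306 ; rap | 4034 ; rock | 3192

Partition songs by genre; compute MAX(plays) within each group.
  classical: ids {10, 12} → MAX(plays)=5265
  metal: ids {4, 5, 27, 35} → MAX(plays)=6306
  rap: ids {11, 14, 26} → MAX(plays)=4034
  rock: ids {2, 24, 37} → MAX(plays)=3192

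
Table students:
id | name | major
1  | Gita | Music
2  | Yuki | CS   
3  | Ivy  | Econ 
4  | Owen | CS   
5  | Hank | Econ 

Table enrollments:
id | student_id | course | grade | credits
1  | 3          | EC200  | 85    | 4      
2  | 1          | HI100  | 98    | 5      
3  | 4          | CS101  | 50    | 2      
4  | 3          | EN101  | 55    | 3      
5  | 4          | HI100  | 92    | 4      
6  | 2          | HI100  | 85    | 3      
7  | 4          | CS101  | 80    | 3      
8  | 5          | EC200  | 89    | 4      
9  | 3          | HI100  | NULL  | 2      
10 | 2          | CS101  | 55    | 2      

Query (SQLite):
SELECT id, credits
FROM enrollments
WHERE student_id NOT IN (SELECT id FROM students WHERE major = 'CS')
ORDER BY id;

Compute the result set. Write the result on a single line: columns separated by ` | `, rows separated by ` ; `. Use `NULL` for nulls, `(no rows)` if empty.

1 | 4 ; 2 | 5 ; 4 | 3 ; 8 | 4 ; 9 | 2

Inner query: students.id where major = 'CS'.
Outer: keep enrollments rows whose student_id is not in that set.
Inner query → {2, 4}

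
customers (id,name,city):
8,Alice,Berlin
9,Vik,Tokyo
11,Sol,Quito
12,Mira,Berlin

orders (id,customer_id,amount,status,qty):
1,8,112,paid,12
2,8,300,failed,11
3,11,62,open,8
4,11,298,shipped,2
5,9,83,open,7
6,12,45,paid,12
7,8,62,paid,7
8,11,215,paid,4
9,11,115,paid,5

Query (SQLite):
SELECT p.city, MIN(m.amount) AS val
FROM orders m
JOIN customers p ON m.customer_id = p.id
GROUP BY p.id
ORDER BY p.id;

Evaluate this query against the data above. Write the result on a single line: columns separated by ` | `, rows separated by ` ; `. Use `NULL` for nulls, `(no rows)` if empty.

Join each orders row to its customers via customer_id.
Group joined rows by customers.id; compute MIN(m.amount) per group.
  8: ids {1, 2, 7} → MIN(m.amount)=62
  9: ids {5} → MIN(m.amount)=83
  11: ids {3, 4, 8, 9} → MIN(m.amount)=62
  12: ids {6} → MIN(m.amount)=45

Berlin | 62 ; Tokyo | 83 ; Quito | 62 ; Berlin | 45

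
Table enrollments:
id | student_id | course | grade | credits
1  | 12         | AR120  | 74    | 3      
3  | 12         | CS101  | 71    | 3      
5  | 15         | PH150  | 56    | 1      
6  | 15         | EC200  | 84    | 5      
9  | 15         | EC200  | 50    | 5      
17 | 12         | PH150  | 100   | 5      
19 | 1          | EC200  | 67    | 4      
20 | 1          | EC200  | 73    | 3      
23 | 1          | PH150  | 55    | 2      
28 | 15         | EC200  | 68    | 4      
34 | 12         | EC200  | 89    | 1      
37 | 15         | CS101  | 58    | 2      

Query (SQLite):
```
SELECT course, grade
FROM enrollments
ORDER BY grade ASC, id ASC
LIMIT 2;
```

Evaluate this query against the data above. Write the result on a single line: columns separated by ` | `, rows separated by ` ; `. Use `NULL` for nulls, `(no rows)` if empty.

Sort by grade asc, tiebreak id asc: (50, id=9), (55, id=23), (56, id=5), (58, id=37), (67, id=19) …. Take first 2.

EC200 | 50 ; PH150 | 55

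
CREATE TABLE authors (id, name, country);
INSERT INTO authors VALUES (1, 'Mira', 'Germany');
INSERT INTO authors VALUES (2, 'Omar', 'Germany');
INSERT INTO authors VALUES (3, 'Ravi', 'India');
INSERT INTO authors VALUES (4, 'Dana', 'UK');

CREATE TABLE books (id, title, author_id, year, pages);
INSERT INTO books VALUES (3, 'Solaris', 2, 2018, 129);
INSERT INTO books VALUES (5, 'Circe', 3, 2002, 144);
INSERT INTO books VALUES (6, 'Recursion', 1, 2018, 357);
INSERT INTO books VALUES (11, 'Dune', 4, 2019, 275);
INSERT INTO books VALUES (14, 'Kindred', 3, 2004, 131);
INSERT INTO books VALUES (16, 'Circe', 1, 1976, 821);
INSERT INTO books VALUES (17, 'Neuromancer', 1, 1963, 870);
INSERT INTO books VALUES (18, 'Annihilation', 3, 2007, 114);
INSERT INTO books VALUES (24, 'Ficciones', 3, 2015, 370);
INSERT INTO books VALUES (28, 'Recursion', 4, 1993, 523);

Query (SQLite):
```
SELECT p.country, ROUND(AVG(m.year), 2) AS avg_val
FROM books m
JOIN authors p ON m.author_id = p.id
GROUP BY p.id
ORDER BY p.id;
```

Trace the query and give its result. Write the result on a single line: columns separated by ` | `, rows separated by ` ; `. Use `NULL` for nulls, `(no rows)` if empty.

Join each books row to its authors via author_id.
Group joined rows by authors.id; compute ROUND(AVG(m.year), 2) per group.
  1: ids {6, 16, 17} → ROUND(AVG(m.year), 2)=1985.67
  2: ids {3} → ROUND(AVG(m.year), 2)=2018
  3: ids {5, 14, 18, 24} → ROUND(AVG(m.year), 2)=2007
  4: ids {11, 28} → ROUND(AVG(m.year), 2)=2006

Germany | 1985.67 ; Germany | 2018 ; India | 2007 ; UK | 2006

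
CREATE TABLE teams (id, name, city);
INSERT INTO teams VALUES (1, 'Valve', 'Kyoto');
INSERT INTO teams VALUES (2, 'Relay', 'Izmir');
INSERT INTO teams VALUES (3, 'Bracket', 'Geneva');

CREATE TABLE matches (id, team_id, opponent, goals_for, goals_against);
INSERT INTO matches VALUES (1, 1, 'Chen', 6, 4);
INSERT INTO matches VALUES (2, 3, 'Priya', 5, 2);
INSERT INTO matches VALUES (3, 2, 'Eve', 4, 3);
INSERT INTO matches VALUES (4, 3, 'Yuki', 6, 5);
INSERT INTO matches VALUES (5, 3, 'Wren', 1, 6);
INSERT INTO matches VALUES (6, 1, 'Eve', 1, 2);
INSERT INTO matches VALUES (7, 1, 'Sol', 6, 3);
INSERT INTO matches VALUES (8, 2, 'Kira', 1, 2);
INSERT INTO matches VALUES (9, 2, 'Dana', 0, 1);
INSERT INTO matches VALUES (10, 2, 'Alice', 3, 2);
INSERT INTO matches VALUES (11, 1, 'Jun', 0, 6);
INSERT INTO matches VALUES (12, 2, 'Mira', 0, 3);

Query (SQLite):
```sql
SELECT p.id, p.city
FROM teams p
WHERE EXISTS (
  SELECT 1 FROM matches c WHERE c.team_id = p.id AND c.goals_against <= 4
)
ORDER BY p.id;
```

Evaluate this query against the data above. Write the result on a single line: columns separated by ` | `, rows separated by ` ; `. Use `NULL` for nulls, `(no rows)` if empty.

1 | Kyoto ; 2 | Izmir ; 3 | Geneva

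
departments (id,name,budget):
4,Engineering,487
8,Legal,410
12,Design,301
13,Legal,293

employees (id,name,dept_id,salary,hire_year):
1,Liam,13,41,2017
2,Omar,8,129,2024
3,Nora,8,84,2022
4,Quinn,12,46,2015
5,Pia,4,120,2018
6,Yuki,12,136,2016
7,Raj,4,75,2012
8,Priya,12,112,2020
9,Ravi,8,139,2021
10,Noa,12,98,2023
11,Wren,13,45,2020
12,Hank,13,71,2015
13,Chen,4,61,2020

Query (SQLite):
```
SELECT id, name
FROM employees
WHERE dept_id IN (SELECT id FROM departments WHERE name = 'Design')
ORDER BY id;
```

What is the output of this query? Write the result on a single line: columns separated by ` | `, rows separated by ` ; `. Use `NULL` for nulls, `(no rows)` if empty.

4 | Quinn ; 6 | Yuki ; 8 | Priya ; 10 | Noa

Inner query: departments.id where name = 'Design'.
Outer: keep employees rows whose dept_id is in that set.
Inner query → {12}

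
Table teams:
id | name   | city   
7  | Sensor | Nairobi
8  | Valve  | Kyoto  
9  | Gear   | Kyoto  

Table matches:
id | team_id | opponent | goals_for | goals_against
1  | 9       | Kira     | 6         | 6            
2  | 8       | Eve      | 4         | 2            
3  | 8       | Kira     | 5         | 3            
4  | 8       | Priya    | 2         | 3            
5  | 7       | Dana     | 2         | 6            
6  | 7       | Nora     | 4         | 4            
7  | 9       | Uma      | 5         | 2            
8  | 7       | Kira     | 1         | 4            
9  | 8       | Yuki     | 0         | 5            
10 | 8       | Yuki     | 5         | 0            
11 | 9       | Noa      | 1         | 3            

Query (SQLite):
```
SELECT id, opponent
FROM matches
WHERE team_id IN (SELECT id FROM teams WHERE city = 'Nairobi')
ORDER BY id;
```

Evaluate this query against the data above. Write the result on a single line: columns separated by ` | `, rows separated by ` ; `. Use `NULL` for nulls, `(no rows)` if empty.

5 | Dana ; 6 | Nora ; 8 | Kira

Inner query: teams.id where city = 'Nairobi'.
Outer: keep matches rows whose team_id is in that set.
Inner query → {7}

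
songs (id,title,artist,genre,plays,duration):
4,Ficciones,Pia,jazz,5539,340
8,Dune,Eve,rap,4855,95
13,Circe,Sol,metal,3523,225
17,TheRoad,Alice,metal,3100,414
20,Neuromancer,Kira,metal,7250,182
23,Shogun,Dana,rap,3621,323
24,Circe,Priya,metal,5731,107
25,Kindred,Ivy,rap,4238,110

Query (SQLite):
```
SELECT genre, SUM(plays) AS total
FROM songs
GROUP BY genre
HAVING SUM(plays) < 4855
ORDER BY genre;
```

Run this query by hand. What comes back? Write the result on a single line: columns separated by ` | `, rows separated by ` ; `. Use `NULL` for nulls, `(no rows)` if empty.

Partition songs by genre; compute SUM(plays) within each group.
HAVING: keep groups where SUM(plays) < 4855.
  jazz: ids {4} → SUM(plays)=5539
  metal: ids {13, 17, 20, 24} → SUM(plays)=19604
  rap: ids {8, 23, 25} → SUM(plays)=12714

(no rows)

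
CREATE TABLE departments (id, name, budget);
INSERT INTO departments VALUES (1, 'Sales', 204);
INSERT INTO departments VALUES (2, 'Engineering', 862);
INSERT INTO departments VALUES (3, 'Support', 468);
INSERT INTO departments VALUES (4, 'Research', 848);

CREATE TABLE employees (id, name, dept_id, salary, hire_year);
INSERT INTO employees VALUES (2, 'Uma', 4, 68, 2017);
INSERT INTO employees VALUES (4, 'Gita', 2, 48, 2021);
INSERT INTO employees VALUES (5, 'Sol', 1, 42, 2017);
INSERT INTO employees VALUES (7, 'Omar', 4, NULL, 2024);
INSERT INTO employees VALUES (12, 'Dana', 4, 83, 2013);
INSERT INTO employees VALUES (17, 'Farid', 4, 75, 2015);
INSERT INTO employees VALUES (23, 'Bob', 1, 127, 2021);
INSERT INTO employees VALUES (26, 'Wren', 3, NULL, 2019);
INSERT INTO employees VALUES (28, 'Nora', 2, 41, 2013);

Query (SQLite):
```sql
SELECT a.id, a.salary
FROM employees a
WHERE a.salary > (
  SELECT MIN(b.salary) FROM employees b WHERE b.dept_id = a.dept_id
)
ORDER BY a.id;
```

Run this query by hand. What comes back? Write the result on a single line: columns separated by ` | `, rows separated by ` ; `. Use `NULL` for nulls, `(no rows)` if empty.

For each employees row a, compute MIN(salary) over rows sharing a.dept_id.
Keep row a if a.salary > that per-group MIN.
  dept_id=1: MIN(salary) = 42
  dept_id=2: MIN(salary) = 41
  dept_id=3: MIN(salary) = NULL
  dept_id=4: MIN(salary) = 68

4 | 48 ; 12 | 83 ; 17 | 75 ; 23 | 127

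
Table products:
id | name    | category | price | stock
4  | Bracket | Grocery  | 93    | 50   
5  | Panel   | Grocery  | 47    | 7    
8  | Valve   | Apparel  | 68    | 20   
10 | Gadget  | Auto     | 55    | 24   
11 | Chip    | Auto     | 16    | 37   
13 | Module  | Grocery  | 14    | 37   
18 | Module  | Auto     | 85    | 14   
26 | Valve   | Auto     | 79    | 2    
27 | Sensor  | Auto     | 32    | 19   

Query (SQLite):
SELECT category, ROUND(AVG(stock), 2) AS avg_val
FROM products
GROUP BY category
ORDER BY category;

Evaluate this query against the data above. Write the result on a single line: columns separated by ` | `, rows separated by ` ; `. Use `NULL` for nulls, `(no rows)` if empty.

Apparel | 20 ; Auto | 19.2 ; Grocery | 31.33

Partition products by category; compute ROUND(AVG(stock), 2) within each group.
  Apparel: ids {8} → ROUND(AVG(stock), 2)=20
  Auto: ids {10, 11, 18, 26, 27} → ROUND(AVG(stock), 2)=19.2
  Grocery: ids {4, 5, 13} → ROUND(AVG(stock), 2)=31.33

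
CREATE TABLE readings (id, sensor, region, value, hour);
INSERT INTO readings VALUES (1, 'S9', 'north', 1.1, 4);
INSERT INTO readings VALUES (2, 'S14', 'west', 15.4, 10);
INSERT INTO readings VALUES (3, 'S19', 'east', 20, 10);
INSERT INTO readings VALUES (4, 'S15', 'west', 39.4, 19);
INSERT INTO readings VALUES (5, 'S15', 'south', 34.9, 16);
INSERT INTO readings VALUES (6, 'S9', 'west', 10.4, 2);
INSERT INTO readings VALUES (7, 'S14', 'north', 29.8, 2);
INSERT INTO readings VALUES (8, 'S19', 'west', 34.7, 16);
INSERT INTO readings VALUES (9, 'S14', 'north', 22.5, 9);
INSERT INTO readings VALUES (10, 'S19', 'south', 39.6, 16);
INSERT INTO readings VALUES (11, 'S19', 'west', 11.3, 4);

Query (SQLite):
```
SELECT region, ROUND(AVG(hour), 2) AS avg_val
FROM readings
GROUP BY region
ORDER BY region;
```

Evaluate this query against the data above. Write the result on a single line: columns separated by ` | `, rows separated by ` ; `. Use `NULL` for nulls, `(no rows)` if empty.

east | 10 ; north | 5 ; south | 16 ; west | 10.2

Partition readings by region; compute ROUND(AVG(hour), 2) within each group.
  east: ids {3} → ROUND(AVG(hour), 2)=10
  north: ids {1, 7, 9} → ROUND(AVG(hour), 2)=5
  south: ids {5, 10} → ROUND(AVG(hour), 2)=16
  west: ids {2, 4, 6, 8, 11} → ROUND(AVG(hour), 2)=10.2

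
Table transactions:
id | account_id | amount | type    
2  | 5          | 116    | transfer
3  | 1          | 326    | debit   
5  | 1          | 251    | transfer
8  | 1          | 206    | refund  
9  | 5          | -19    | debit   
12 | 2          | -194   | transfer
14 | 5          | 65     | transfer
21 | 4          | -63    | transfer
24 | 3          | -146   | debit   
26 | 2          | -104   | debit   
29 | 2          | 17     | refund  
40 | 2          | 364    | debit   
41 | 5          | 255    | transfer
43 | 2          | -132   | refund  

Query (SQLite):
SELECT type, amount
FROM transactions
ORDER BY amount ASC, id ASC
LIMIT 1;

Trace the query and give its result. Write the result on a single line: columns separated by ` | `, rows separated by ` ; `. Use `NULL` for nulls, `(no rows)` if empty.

transfer | -194

Sort by amount asc, tiebreak id asc: (-194, id=12), (-146, id=24), (-132, id=43), (-104, id=26) …. Take first 1.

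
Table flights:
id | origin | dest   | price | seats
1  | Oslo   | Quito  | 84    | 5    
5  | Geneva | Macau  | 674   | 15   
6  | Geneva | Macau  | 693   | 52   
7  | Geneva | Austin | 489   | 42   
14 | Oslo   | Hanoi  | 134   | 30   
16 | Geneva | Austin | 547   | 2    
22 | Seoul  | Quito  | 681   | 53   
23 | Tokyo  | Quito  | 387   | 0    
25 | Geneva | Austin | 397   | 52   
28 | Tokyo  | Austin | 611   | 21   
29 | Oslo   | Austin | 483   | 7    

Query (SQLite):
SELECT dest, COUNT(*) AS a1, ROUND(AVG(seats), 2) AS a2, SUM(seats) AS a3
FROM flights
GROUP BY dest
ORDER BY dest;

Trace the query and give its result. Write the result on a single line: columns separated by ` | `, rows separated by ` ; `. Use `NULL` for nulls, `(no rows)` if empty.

Group flights by dest.
Per group compute: COUNT(*), ROUND(AVG(seats), 2), SUM(seats).
  Austin: ids {7, 16, 25, 28, 29} → COUNT(*)=5, ROUND(AVG(seats), 2)=24.8, SUM(seats)=124
  Hanoi: ids {14} → COUNT(*)=1, ROUND(AVG(seats), 2)=30, SUM(seats)=30
  Macau: ids {5, 6} → COUNT(*)=2, ROUND(AVG(seats), 2)=33.5, SUM(seats)=67
  Quito: ids {1, 22, 23} → COUNT(*)=3, ROUND(AVG(seats), 2)=19.33, SUM(seats)=58

Austin | 5 | 24.8 | 124 ; Hanoi | 1 | 30 | 30 ; Macau | 2 | 33.5 | 67 ; Quito | 3 | 19.33 | 58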